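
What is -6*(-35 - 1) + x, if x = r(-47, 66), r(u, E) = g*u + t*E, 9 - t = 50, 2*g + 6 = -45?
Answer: -2583/2 ≈ -1291.5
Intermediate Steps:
g = -51/2 (g = -3 + (½)*(-45) = -3 - 45/2 = -51/2 ≈ -25.500)
t = -41 (t = 9 - 1*50 = 9 - 50 = -41)
r(u, E) = -41*E - 51*u/2 (r(u, E) = -51*u/2 - 41*E = -41*E - 51*u/2)
x = -3015/2 (x = -41*66 - 51/2*(-47) = -2706 + 2397/2 = -3015/2 ≈ -1507.5)
-6*(-35 - 1) + x = -6*(-35 - 1) - 3015/2 = -6*(-36) - 3015/2 = 216 - 3015/2 = -2583/2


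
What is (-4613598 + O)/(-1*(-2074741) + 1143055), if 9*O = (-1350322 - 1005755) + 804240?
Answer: -14358073/9653388 ≈ -1.4874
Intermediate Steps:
O = -517279/3 (O = ((-1350322 - 1005755) + 804240)/9 = (-2356077 + 804240)/9 = (⅑)*(-1551837) = -517279/3 ≈ -1.7243e+5)
(-4613598 + O)/(-1*(-2074741) + 1143055) = (-4613598 - 517279/3)/(-1*(-2074741) + 1143055) = -14358073/(3*(2074741 + 1143055)) = -14358073/3/3217796 = -14358073/3*1/3217796 = -14358073/9653388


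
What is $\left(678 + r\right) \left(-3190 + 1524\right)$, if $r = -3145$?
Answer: $4110022$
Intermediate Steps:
$\left(678 + r\right) \left(-3190 + 1524\right) = \left(678 - 3145\right) \left(-3190 + 1524\right) = \left(-2467\right) \left(-1666\right) = 4110022$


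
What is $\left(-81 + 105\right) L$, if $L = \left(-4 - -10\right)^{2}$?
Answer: $864$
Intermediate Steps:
$L = 36$ ($L = \left(-4 + 10\right)^{2} = 6^{2} = 36$)
$\left(-81 + 105\right) L = \left(-81 + 105\right) 36 = 24 \cdot 36 = 864$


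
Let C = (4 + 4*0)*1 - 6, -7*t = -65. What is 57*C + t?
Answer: -733/7 ≈ -104.71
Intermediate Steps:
t = 65/7 (t = -⅐*(-65) = 65/7 ≈ 9.2857)
C = -2 (C = (4 + 0)*1 - 6 = 4*1 - 6 = 4 - 6 = -2)
57*C + t = 57*(-2) + 65/7 = -114 + 65/7 = -733/7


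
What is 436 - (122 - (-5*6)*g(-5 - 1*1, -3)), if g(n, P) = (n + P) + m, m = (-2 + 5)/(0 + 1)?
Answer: 494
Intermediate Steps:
m = 3 (m = 3/1 = 3*1 = 3)
g(n, P) = 3 + P + n (g(n, P) = (n + P) + 3 = (P + n) + 3 = 3 + P + n)
436 - (122 - (-5*6)*g(-5 - 1*1, -3)) = 436 - (122 - (-5*6)*(3 - 3 + (-5 - 1*1))) = 436 - (122 - (-30)*(3 - 3 + (-5 - 1))) = 436 - (122 - (-30)*(3 - 3 - 6)) = 436 - (122 - (-30)*(-6)) = 436 - (122 - 1*180) = 436 - (122 - 180) = 436 - 1*(-58) = 436 + 58 = 494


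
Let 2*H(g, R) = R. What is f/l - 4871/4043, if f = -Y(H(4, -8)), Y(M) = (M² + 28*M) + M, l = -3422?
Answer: -8536431/6917573 ≈ -1.2340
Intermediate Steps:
H(g, R) = R/2
Y(M) = M² + 29*M
f = 100 (f = -(½)*(-8)*(29 + (½)*(-8)) = -(-4)*(29 - 4) = -(-4)*25 = -1*(-100) = 100)
f/l - 4871/4043 = 100/(-3422) - 4871/4043 = 100*(-1/3422) - 4871*1/4043 = -50/1711 - 4871/4043 = -8536431/6917573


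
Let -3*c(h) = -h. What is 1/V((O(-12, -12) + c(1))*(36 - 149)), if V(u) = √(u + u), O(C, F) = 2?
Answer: -I*√4746/1582 ≈ -0.043547*I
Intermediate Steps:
c(h) = h/3 (c(h) = -(-1)*h/3 = h/3)
V(u) = √2*√u (V(u) = √(2*u) = √2*√u)
1/V((O(-12, -12) + c(1))*(36 - 149)) = 1/(√2*√((2 + (⅓)*1)*(36 - 149))) = 1/(√2*√((2 + ⅓)*(-113))) = 1/(√2*√((7/3)*(-113))) = 1/(√2*√(-791/3)) = 1/(√2*(I*√2373/3)) = 1/(I*√4746/3) = -I*√4746/1582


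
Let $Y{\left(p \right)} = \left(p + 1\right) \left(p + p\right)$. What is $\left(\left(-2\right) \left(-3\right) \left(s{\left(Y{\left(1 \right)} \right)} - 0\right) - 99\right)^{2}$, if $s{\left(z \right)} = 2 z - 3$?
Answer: $4761$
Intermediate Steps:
$Y{\left(p \right)} = 2 p \left(1 + p\right)$ ($Y{\left(p \right)} = \left(1 + p\right) 2 p = 2 p \left(1 + p\right)$)
$s{\left(z \right)} = -3 + 2 z$
$\left(\left(-2\right) \left(-3\right) \left(s{\left(Y{\left(1 \right)} \right)} - 0\right) - 99\right)^{2} = \left(\left(-2\right) \left(-3\right) \left(\left(-3 + 2 \cdot 2 \cdot 1 \left(1 + 1\right)\right) - 0\right) - 99\right)^{2} = \left(6 \left(\left(-3 + 2 \cdot 2 \cdot 1 \cdot 2\right) + 0\right) - 99\right)^{2} = \left(6 \left(\left(-3 + 2 \cdot 4\right) + 0\right) - 99\right)^{2} = \left(6 \left(\left(-3 + 8\right) + 0\right) - 99\right)^{2} = \left(6 \left(5 + 0\right) - 99\right)^{2} = \left(6 \cdot 5 - 99\right)^{2} = \left(30 - 99\right)^{2} = \left(-69\right)^{2} = 4761$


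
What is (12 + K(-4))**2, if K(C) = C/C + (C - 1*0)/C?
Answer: 196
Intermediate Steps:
K(C) = 2 (K(C) = 1 + (C + 0)/C = 1 + C/C = 1 + 1 = 2)
(12 + K(-4))**2 = (12 + 2)**2 = 14**2 = 196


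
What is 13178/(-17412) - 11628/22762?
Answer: -6610847/5214894 ≈ -1.2677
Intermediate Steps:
13178/(-17412) - 11628/22762 = 13178*(-1/17412) - 11628*1/22762 = -6589/8706 - 306/599 = -6610847/5214894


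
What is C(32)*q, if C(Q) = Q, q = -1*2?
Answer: -64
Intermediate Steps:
q = -2
C(32)*q = 32*(-2) = -64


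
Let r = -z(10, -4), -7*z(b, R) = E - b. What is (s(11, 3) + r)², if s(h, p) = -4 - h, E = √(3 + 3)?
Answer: (115 - √6)²/49 ≈ 258.52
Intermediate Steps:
E = √6 ≈ 2.4495
z(b, R) = -√6/7 + b/7 (z(b, R) = -(√6 - b)/7 = -√6/7 + b/7)
r = -10/7 + √6/7 (r = -(-√6/7 + (⅐)*10) = -(-√6/7 + 10/7) = -(10/7 - √6/7) = -10/7 + √6/7 ≈ -1.0786)
(s(11, 3) + r)² = ((-4 - 1*11) + (-10/7 + √6/7))² = ((-4 - 11) + (-10/7 + √6/7))² = (-15 + (-10/7 + √6/7))² = (-115/7 + √6/7)²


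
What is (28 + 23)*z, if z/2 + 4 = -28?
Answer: -3264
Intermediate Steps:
z = -64 (z = -8 + 2*(-28) = -8 - 56 = -64)
(28 + 23)*z = (28 + 23)*(-64) = 51*(-64) = -3264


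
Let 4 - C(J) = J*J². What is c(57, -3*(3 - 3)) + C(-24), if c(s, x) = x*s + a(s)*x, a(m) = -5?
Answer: 13828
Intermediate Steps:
C(J) = 4 - J³ (C(J) = 4 - J*J² = 4 - J³)
c(s, x) = -5*x + s*x (c(s, x) = x*s - 5*x = s*x - 5*x = -5*x + s*x)
c(57, -3*(3 - 3)) + C(-24) = (-3*(3 - 3))*(-5 + 57) + (4 - 1*(-24)³) = -3*0*52 + (4 - 1*(-13824)) = 0*52 + (4 + 13824) = 0 + 13828 = 13828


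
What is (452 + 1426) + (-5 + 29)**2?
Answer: 2454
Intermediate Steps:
(452 + 1426) + (-5 + 29)**2 = 1878 + 24**2 = 1878 + 576 = 2454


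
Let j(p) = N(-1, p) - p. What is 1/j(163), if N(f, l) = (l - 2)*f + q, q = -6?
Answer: -1/330 ≈ -0.0030303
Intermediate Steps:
N(f, l) = -6 + f*(-2 + l) (N(f, l) = (l - 2)*f - 6 = (-2 + l)*f - 6 = f*(-2 + l) - 6 = -6 + f*(-2 + l))
j(p) = -4 - 2*p (j(p) = (-6 - 2*(-1) - p) - p = (-6 + 2 - p) - p = (-4 - p) - p = -4 - 2*p)
1/j(163) = 1/(-4 - 2*163) = 1/(-4 - 326) = 1/(-330) = -1/330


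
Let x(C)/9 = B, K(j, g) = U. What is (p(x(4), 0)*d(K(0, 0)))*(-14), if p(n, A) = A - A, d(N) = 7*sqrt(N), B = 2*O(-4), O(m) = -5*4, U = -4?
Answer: 0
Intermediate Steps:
O(m) = -20
K(j, g) = -4
B = -40 (B = 2*(-20) = -40)
x(C) = -360 (x(C) = 9*(-40) = -360)
p(n, A) = 0
(p(x(4), 0)*d(K(0, 0)))*(-14) = (0*(7*sqrt(-4)))*(-14) = (0*(7*(2*I)))*(-14) = (0*(14*I))*(-14) = 0*(-14) = 0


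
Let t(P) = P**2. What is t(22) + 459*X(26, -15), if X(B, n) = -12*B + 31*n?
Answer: -356159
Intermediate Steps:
t(22) + 459*X(26, -15) = 22**2 + 459*(-12*26 + 31*(-15)) = 484 + 459*(-312 - 465) = 484 + 459*(-777) = 484 - 356643 = -356159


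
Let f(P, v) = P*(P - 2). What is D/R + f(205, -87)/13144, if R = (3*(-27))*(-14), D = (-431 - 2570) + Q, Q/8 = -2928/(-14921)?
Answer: 57944960021/111200960808 ≈ 0.52108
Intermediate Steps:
Q = 23424/14921 (Q = 8*(-2928/(-14921)) = 8*(-2928*(-1/14921)) = 8*(2928/14921) = 23424/14921 ≈ 1.5699)
f(P, v) = P*(-2 + P)
D = -44754497/14921 (D = (-431 - 2570) + 23424/14921 = -3001 + 23424/14921 = -44754497/14921 ≈ -2999.4)
R = 1134 (R = -81*(-14) = 1134)
D/R + f(205, -87)/13144 = -44754497/14921/1134 + (205*(-2 + 205))/13144 = -44754497/14921*1/1134 + (205*203)*(1/13144) = -44754497/16920414 + 41615*(1/13144) = -44754497/16920414 + 41615/13144 = 57944960021/111200960808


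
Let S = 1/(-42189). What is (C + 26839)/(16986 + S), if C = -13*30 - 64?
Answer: 1113156765/716622353 ≈ 1.5533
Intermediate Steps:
S = -1/42189 ≈ -2.3703e-5
C = -454 (C = -390 - 64 = -454)
(C + 26839)/(16986 + S) = (-454 + 26839)/(16986 - 1/42189) = 26385/(716622353/42189) = 26385*(42189/716622353) = 1113156765/716622353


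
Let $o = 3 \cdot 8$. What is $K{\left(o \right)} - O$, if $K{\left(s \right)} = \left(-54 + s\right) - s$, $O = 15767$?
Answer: $-15821$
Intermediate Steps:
$o = 24$
$K{\left(s \right)} = -54$
$K{\left(o \right)} - O = -54 - 15767 = -15821$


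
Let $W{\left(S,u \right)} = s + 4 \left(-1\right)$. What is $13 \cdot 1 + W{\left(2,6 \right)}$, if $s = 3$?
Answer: $12$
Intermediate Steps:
$W{\left(S,u \right)} = -1$ ($W{\left(S,u \right)} = 3 + 4 \left(-1\right) = 3 - 4 = -1$)
$13 \cdot 1 + W{\left(2,6 \right)} = 13 \cdot 1 - 1 = 13 - 1 = 12$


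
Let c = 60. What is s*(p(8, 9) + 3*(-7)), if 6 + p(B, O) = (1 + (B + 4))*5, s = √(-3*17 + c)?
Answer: 114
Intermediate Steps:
s = 3 (s = √(-3*17 + 60) = √(-51 + 60) = √9 = 3)
p(B, O) = 19 + 5*B (p(B, O) = -6 + (1 + (B + 4))*5 = -6 + (1 + (4 + B))*5 = -6 + (5 + B)*5 = -6 + (25 + 5*B) = 19 + 5*B)
s*(p(8, 9) + 3*(-7)) = 3*((19 + 5*8) + 3*(-7)) = 3*((19 + 40) - 21) = 3*(59 - 21) = 3*38 = 114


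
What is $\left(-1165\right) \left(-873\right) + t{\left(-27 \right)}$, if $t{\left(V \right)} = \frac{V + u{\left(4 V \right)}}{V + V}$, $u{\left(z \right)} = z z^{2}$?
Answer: $\frac{2080747}{2} \approx 1.0404 \cdot 10^{6}$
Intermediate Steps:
$u{\left(z \right)} = z^{3}$
$t{\left(V \right)} = \frac{V + 64 V^{3}}{2 V}$ ($t{\left(V \right)} = \frac{V + \left(4 V\right)^{3}}{V + V} = \frac{V + 64 V^{3}}{2 V}$)
$\left(-1165\right) \left(-873\right) + t{\left(-27 \right)} = \left(-1165\right) \left(-873\right) + \left(\frac{1}{2} + 32 \left(-27\right)^{2}\right) = 1017045 + \left(\frac{1}{2} + 32 \cdot 729\right) = 1017045 + \left(\frac{1}{2} + 23328\right) = 1017045 + \frac{46657}{2} = \frac{2080747}{2}$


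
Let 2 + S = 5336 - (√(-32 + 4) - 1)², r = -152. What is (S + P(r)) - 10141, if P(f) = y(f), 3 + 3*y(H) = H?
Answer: -14495/3 + 4*I*√7 ≈ -4831.7 + 10.583*I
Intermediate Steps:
y(H) = -1 + H/3
P(f) = -1 + f/3
S = 5334 - (-1 + 2*I*√7)² (S = -2 + (5336 - (√(-32 + 4) - 1)²) = -2 + (5336 - (√(-28) - 1)²) = -2 + (5336 - (2*I*√7 - 1)²) = -2 + (5336 - (-1 + 2*I*√7)²) = 5334 - (-1 + 2*I*√7)² ≈ 5361.0 + 10.583*I)
(S + P(r)) - 10141 = ((5361 + 4*I*√7) + (-1 + (⅓)*(-152))) - 10141 = ((5361 + 4*I*√7) + (-1 - 152/3)) - 10141 = ((5361 + 4*I*√7) - 155/3) - 10141 = (15928/3 + 4*I*√7) - 10141 = -14495/3 + 4*I*√7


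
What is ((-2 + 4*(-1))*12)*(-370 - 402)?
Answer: 55584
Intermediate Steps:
((-2 + 4*(-1))*12)*(-370 - 402) = ((-2 - 4)*12)*(-772) = -6*12*(-772) = -72*(-772) = 55584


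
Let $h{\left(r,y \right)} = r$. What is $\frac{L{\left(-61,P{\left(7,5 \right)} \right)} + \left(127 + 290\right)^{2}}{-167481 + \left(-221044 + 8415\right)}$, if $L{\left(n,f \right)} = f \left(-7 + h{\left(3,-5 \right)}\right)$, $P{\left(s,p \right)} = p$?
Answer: $- \frac{173869}{380110} \approx -0.45742$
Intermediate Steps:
$L{\left(n,f \right)} = - 4 f$ ($L{\left(n,f \right)} = f \left(-7 + 3\right) = f \left(-4\right) = - 4 f$)
$\frac{L{\left(-61,P{\left(7,5 \right)} \right)} + \left(127 + 290\right)^{2}}{-167481 + \left(-221044 + 8415\right)} = \frac{\left(-4\right) 5 + \left(127 + 290\right)^{2}}{-167481 + \left(-221044 + 8415\right)} = \frac{-20 + 417^{2}}{-167481 - 212629} = \frac{-20 + 173889}{-380110} = 173869 \left(- \frac{1}{380110}\right) = - \frac{173869}{380110}$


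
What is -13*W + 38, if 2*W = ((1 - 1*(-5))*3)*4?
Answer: -430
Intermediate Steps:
W = 36 (W = (((1 - 1*(-5))*3)*4)/2 = (((1 + 5)*3)*4)/2 = ((6*3)*4)/2 = (18*4)/2 = (½)*72 = 36)
-13*W + 38 = -13*36 + 38 = -468 + 38 = -430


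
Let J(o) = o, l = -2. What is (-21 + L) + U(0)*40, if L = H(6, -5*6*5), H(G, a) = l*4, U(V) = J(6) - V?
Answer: 211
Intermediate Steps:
U(V) = 6 - V
H(G, a) = -8 (H(G, a) = -2*4 = -8)
L = -8
(-21 + L) + U(0)*40 = (-21 - 8) + (6 - 1*0)*40 = -29 + (6 + 0)*40 = -29 + 6*40 = -29 + 240 = 211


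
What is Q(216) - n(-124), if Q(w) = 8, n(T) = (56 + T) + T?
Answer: 200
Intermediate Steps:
n(T) = 56 + 2*T
Q(216) - n(-124) = 8 - (56 + 2*(-124)) = 8 - (56 - 248) = 8 - 1*(-192) = 8 + 192 = 200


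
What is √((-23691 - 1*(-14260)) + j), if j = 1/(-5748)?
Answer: I*√77898891993/2874 ≈ 97.113*I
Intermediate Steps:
j = -1/5748 ≈ -0.00017397
√((-23691 - 1*(-14260)) + j) = √((-23691 - 1*(-14260)) - 1/5748) = √((-23691 + 14260) - 1/5748) = √(-9431 - 1/5748) = √(-54209389/5748) = I*√77898891993/2874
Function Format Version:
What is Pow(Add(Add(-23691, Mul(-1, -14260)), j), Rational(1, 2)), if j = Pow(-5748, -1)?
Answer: Mul(Rational(1, 2874), I, Pow(77898891993, Rational(1, 2))) ≈ Mul(97.113, I)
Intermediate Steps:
j = Rational(-1, 5748) ≈ -0.00017397
Pow(Add(Add(-23691, Mul(-1, -14260)), j), Rational(1, 2)) = Pow(Add(Add(-23691, Mul(-1, -14260)), Rational(-1, 5748)), Rational(1, 2)) = Pow(Add(Add(-23691, 14260), Rational(-1, 5748)), Rational(1, 2)) = Pow(Add(-9431, Rational(-1, 5748)), Rational(1, 2)) = Pow(Rational(-54209389, 5748), Rational(1, 2)) = Mul(Rational(1, 2874), I, Pow(77898891993, Rational(1, 2)))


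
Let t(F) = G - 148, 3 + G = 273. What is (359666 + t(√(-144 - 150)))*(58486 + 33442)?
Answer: 33074591264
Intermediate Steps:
G = 270 (G = -3 + 273 = 270)
t(F) = 122 (t(F) = 270 - 148 = 122)
(359666 + t(√(-144 - 150)))*(58486 + 33442) = (359666 + 122)*(58486 + 33442) = 359788*91928 = 33074591264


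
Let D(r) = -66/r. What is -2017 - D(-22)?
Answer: -2020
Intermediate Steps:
-2017 - D(-22) = -2017 - (-66)/(-22) = -2017 - (-66)*(-1)/22 = -2017 - 1*3 = -2017 - 3 = -2020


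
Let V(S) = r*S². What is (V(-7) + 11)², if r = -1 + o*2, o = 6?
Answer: 302500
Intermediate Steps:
r = 11 (r = -1 + 6*2 = -1 + 12 = 11)
V(S) = 11*S²
(V(-7) + 11)² = (11*(-7)² + 11)² = (11*49 + 11)² = (539 + 11)² = 550² = 302500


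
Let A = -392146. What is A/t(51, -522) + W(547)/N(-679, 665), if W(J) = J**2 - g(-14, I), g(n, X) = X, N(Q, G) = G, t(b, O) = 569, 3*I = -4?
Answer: -38797033/162165 ≈ -239.24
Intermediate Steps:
I = -4/3 (I = (1/3)*(-4) = -4/3 ≈ -1.3333)
W(J) = 4/3 + J**2 (W(J) = J**2 - 1*(-4/3) = J**2 + 4/3 = 4/3 + J**2)
A/t(51, -522) + W(547)/N(-679, 665) = -392146/569 + (4/3 + 547**2)/665 = -392146*1/569 + (4/3 + 299209)*(1/665) = -392146/569 + (897631/3)*(1/665) = -392146/569 + 128233/285 = -38797033/162165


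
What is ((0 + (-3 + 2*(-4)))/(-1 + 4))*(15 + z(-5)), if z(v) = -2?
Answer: -143/3 ≈ -47.667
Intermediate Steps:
((0 + (-3 + 2*(-4)))/(-1 + 4))*(15 + z(-5)) = ((0 + (-3 + 2*(-4)))/(-1 + 4))*(15 - 2) = ((0 + (-3 - 8))/3)*13 = ((0 - 11)*(⅓))*13 = -11*⅓*13 = -11/3*13 = -143/3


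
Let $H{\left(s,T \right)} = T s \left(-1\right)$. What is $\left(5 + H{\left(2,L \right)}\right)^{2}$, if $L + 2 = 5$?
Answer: $1$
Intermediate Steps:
$L = 3$ ($L = -2 + 5 = 3$)
$H{\left(s,T \right)} = - T s$
$\left(5 + H{\left(2,L \right)}\right)^{2} = \left(5 - 3 \cdot 2\right)^{2} = \left(5 - 6\right)^{2} = \left(-1\right)^{2} = 1$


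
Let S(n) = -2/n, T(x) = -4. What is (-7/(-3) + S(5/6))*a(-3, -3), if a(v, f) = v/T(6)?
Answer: -1/20 ≈ -0.050000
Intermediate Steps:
a(v, f) = -v/4 (a(v, f) = v/(-4) = v*(-1/4) = -v/4)
(-7/(-3) + S(5/6))*a(-3, -3) = (-7/(-3) - 2/(5/6))*(-1/4*(-3)) = (-7*(-1/3) - 2/(5*(1/6)))*(3/4) = (7/3 - 2/5/6)*(3/4) = (7/3 - 2*6/5)*(3/4) = (7/3 - 12/5)*(3/4) = -1/15*3/4 = -1/20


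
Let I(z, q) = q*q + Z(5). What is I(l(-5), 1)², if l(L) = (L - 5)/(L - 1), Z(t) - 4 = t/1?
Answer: 100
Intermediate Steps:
Z(t) = 4 + t (Z(t) = 4 + t/1 = 4 + t*1 = 4 + t)
l(L) = (-5 + L)/(-1 + L)
I(z, q) = 9 + q² (I(z, q) = q*q + (4 + 5) = q² + 9 = 9 + q²)
I(l(-5), 1)² = (9 + 1²)² = (9 + 1)² = 10² = 100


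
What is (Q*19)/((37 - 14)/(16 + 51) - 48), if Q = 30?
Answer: -38190/3193 ≈ -11.961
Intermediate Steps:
(Q*19)/((37 - 14)/(16 + 51) - 48) = (30*19)/((37 - 14)/(16 + 51) - 48) = 570/(23/67 - 48) = 570/(-3193/67) = 570*(-67/3193) = -38190/3193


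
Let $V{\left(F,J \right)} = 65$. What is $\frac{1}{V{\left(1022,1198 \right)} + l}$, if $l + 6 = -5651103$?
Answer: $- \frac{1}{5651044} \approx -1.7696 \cdot 10^{-7}$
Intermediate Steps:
$l = -5651109$ ($l = -6 - 5651103 = -5651109$)
$\frac{1}{V{\left(1022,1198 \right)} + l} = \frac{1}{65 - 5651109} = \frac{1}{-5651044} = - \frac{1}{5651044}$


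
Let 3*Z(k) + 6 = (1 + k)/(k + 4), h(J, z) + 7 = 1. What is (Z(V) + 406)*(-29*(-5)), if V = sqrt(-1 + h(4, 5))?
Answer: 4043615/69 + 145*I*sqrt(7)/23 ≈ 58603.0 + 16.68*I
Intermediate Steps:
h(J, z) = -6 (h(J, z) = -7 + 1 = -6)
V = I*sqrt(7) (V = sqrt(-1 - 6) = sqrt(-7) = I*sqrt(7) ≈ 2.6458*I)
Z(k) = -2 + (1 + k)/(3*(4 + k)) (Z(k) = -2 + ((1 + k)/(k + 4))/3 = -2 + ((1 + k)/(4 + k))/3 = -2 + (1 + k)/(3*(4 + k)))
(Z(V) + 406)*(-29*(-5)) = ((-23 - 5*I*sqrt(7))/(3*(4 + I*sqrt(7))) + 406)*(-29*(-5)) = ((-23 - 5*I*sqrt(7))/(3*(4 + I*sqrt(7))) + 406)*145 = (406 + (-23 - 5*I*sqrt(7))/(3*(4 + I*sqrt(7))))*145 = 58870 + 145*(-23 - 5*I*sqrt(7))/(3*(4 + I*sqrt(7)))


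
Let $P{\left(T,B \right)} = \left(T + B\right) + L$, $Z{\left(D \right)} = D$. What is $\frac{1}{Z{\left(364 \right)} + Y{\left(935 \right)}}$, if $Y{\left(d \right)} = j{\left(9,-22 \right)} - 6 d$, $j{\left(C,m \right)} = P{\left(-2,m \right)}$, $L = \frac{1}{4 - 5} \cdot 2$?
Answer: $- \frac{1}{5272} \approx -0.00018968$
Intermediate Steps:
$L = -2$ ($L = \frac{1}{-1} \cdot 2 = \left(-1\right) 2 = -2$)
$P{\left(T,B \right)} = -2 + B + T$ ($P{\left(T,B \right)} = \left(T + B\right) - 2 = \left(B + T\right) - 2 = -2 + B + T$)
$j{\left(C,m \right)} = -4 + m$ ($j{\left(C,m \right)} = -2 + m - 2 = -4 + m$)
$Y{\left(d \right)} = -26 - 6 d$ ($Y{\left(d \right)} = \left(-4 - 22\right) - 6 d = -26 - 6 d$)
$\frac{1}{Z{\left(364 \right)} + Y{\left(935 \right)}} = \frac{1}{364 - 5636} = \frac{1}{-5272} = - \frac{1}{5272}$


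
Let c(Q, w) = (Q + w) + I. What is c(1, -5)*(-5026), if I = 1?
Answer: 15078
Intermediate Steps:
c(Q, w) = 1 + Q + w (c(Q, w) = (Q + w) + 1 = 1 + Q + w)
c(1, -5)*(-5026) = (1 + 1 - 5)*(-5026) = -3*(-5026) = 15078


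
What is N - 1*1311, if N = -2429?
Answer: -3740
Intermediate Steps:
N - 1*1311 = -2429 - 1*1311 = -2429 - 1311 = -3740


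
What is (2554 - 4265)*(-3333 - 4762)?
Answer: 13850545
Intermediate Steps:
(2554 - 4265)*(-3333 - 4762) = -1711*(-8095) = 13850545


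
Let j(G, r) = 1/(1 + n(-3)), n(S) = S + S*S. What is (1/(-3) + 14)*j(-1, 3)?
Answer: 41/21 ≈ 1.9524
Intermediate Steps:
n(S) = S + S²
j(G, r) = ⅐ (j(G, r) = 1/(1 - 3*(1 - 3)) = 1/(1 - 3*(-2)) = 1/(1 + 6) = 1/7 = ⅐)
(1/(-3) + 14)*j(-1, 3) = (1/(-3) + 14)*(⅐) = (-⅓ + 14)*(⅐) = (41/3)*(⅐) = 41/21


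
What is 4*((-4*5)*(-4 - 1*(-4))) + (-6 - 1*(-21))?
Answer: 15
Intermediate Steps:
4*((-4*5)*(-4 - 1*(-4))) + (-6 - 1*(-21)) = 4*(-20*(-4 + 4)) + (-6 + 21) = 4*(-20*0) + 15 = 4*0 + 15 = 0 + 15 = 15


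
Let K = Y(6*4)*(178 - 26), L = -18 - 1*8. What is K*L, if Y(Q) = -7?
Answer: 27664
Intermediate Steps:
L = -26 (L = -18 - 8 = -26)
K = -1064 (K = -7*(178 - 26) = -7*152 = -1064)
K*L = -1064*(-26) = 27664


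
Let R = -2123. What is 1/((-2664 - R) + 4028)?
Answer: 1/3487 ≈ 0.00028678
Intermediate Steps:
1/((-2664 - R) + 4028) = 1/((-2664 - 1*(-2123)) + 4028) = 1/((-2664 + 2123) + 4028) = 1/(-541 + 4028) = 1/3487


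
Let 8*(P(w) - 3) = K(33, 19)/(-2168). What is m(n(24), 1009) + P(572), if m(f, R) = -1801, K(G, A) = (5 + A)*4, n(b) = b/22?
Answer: -974519/542 ≈ -1798.0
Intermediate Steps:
n(b) = b/22 (n(b) = b*(1/22) = b/22)
K(G, A) = 20 + 4*A
P(w) = 1623/542 (P(w) = 3 + ((20 + 4*19)/(-2168))/8 = 3 + ((20 + 76)*(-1/2168))/8 = 3 + (96*(-1/2168))/8 = 3 + (⅛)*(-12/271) = 3 - 3/542 = 1623/542)
m(n(24), 1009) + P(572) = -1801 + 1623/542 = -974519/542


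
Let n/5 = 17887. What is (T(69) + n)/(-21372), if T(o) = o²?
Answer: -23549/5343 ≈ -4.4074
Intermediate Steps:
n = 89435 (n = 5*17887 = 89435)
(T(69) + n)/(-21372) = (69² + 89435)/(-21372) = (4761 + 89435)*(-1/21372) = 94196*(-1/21372) = -23549/5343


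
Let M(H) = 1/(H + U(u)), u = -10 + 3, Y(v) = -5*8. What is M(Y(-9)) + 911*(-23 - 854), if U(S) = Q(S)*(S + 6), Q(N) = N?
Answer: -26365252/33 ≈ -7.9895e+5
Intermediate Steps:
Y(v) = -40
u = -7
U(S) = S*(6 + S) (U(S) = S*(S + 6) = S*(6 + S))
M(H) = 1/(7 + H) (M(H) = 1/(H - 7*(6 - 7)) = 1/(H - 7*(-1)) = 1/(H + 7) = 1/(7 + H))
M(Y(-9)) + 911*(-23 - 854) = 1/(7 - 40) + 911*(-23 - 854) = 1/(-33) + 911*(-877) = -1/33 - 798947 = -26365252/33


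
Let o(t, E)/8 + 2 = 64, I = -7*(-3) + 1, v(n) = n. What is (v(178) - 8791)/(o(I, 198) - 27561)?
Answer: 8613/27065 ≈ 0.31823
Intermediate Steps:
I = 22 (I = 21 + 1 = 22)
o(t, E) = 496 (o(t, E) = -16 + 8*64 = -16 + 512 = 496)
(v(178) - 8791)/(o(I, 198) - 27561) = (178 - 8791)/(496 - 27561) = -8613/(-27065) = -8613*(-1/27065) = 8613/27065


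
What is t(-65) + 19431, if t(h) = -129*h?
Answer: 27816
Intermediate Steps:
t(-65) + 19431 = -129*(-65) + 19431 = 8385 + 19431 = 27816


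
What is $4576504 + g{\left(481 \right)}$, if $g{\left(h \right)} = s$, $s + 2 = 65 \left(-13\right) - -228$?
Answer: $4575885$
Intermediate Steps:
$s = -619$ ($s = -2 + \left(65 \left(-13\right) - -228\right) = -2 + \left(-845 + 228\right) = -2 - 617 = -619$)
$g{\left(h \right)} = -619$
$4576504 + g{\left(481 \right)} = 4576504 - 619 = 4575885$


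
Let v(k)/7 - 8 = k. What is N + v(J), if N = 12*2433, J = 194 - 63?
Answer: 30169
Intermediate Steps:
J = 131
v(k) = 56 + 7*k
N = 29196
N + v(J) = 29196 + (56 + 7*131) = 29196 + (56 + 917) = 29196 + 973 = 30169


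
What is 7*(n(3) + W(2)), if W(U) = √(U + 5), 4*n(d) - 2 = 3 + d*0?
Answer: 35/4 + 7*√7 ≈ 27.270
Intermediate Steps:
n(d) = 5/4 (n(d) = ½ + (3 + d*0)/4 = ½ + (3 + 0)/4 = ½ + (¼)*3 = ½ + ¾ = 5/4)
W(U) = √(5 + U)
7*(n(3) + W(2)) = 7*(5/4 + √(5 + 2)) = 7*(5/4 + √7) = 35/4 + 7*√7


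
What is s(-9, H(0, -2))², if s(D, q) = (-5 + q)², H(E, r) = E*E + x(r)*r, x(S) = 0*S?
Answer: 625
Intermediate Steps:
x(S) = 0
H(E, r) = E² (H(E, r) = E*E + 0*r = E² + 0 = E²)
s(-9, H(0, -2))² = ((-5 + 0²)²)² = ((-5 + 0)²)² = ((-5)²)² = 25² = 625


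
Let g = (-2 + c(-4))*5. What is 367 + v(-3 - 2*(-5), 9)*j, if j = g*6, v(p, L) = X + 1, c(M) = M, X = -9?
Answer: 1807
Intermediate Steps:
g = -30 (g = (-2 - 4)*5 = -6*5 = -30)
v(p, L) = -8 (v(p, L) = -9 + 1 = -8)
j = -180 (j = -30*6 = -180)
367 + v(-3 - 2*(-5), 9)*j = 367 - 8*(-180) = 367 + 1440 = 1807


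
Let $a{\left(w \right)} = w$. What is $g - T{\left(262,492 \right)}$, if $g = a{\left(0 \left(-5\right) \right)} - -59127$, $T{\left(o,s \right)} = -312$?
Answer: $59439$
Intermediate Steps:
$g = 59127$ ($g = 0 \left(-5\right) - -59127 = 0 + 59127 = 59127$)
$g - T{\left(262,492 \right)} = 59127 - -312 = 59127 + 312 = 59439$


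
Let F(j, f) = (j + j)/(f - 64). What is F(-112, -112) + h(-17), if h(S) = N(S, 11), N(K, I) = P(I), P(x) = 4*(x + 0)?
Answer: 498/11 ≈ 45.273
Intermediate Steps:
P(x) = 4*x
N(K, I) = 4*I
h(S) = 44 (h(S) = 4*11 = 44)
F(j, f) = 2*j/(-64 + f) (F(j, f) = (2*j)/(-64 + f) = 2*j/(-64 + f))
F(-112, -112) + h(-17) = 2*(-112)/(-64 - 112) + 44 = 2*(-112)/(-176) + 44 = 2*(-112)*(-1/176) + 44 = 14/11 + 44 = 498/11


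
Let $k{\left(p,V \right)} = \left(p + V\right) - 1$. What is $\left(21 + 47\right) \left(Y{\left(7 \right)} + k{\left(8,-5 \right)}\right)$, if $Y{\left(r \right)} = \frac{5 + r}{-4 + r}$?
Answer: $408$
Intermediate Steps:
$k{\left(p,V \right)} = -1 + V + p$ ($k{\left(p,V \right)} = \left(V + p\right) - 1 = -1 + V + p$)
$Y{\left(r \right)} = \frac{5 + r}{-4 + r}$
$\left(21 + 47\right) \left(Y{\left(7 \right)} + k{\left(8,-5 \right)}\right) = \left(21 + 47\right) \left(\frac{5 + 7}{-4 + 7} - -2\right) = 68 \left(\frac{1}{3} \cdot 12 + 2\right) = 68 \left(4 + 2\right) = 68 \cdot 6 = 408$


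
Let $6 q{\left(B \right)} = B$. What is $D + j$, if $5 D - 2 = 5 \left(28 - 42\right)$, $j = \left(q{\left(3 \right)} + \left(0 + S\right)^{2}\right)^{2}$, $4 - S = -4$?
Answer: $\frac{82933}{20} \approx 4146.6$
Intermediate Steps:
$S = 8$ ($S = 4 - -4 = 4 + 4 = 8$)
$q{\left(B \right)} = \frac{B}{6}$
$j = \frac{16641}{4}$ ($j = \left(\frac{1}{6} \cdot 3 + \left(0 + 8\right)^{2}\right)^{2} = \left(\frac{1}{2} + 8^{2}\right)^{2} = \left(\frac{1}{2} + 64\right)^{2} = \left(\frac{129}{2}\right)^{2} = \frac{16641}{4} \approx 4160.3$)
$D = - \frac{68}{5}$ ($D = \frac{2}{5} + \frac{5 \left(28 - 42\right)}{5} = \frac{2}{5} + \frac{5 \left(-14\right)}{5} = \frac{2}{5} + \frac{1}{5} \left(-70\right) = \frac{2}{5} - 14 = - \frac{68}{5} \approx -13.6$)
$D + j = - \frac{68}{5} + \frac{16641}{4} = \frac{82933}{20}$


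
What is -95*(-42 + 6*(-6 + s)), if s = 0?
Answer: 7410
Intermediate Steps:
-95*(-42 + 6*(-6 + s)) = -95*(-42 + 6*(-6 + 0)) = -95*(-42 + 6*(-6)) = -95*(-42 - 36) = -95*(-78) = 7410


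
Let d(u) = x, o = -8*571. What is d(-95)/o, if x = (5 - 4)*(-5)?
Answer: 5/4568 ≈ 0.0010946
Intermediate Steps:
o = -4568
x = -5 (x = 1*(-5) = -5)
d(u) = -5
d(-95)/o = -5/(-4568) = -5*(-1/4568) = 5/4568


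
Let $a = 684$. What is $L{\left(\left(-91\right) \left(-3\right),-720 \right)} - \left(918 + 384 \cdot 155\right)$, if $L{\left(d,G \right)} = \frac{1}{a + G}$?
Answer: $- \frac{2175769}{36} \approx -60438.0$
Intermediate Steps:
$L{\left(d,G \right)} = \frac{1}{684 + G}$
$L{\left(\left(-91\right) \left(-3\right),-720 \right)} - \left(918 + 384 \cdot 155\right) = \frac{1}{684 - 720} - \left(918 + 384 \cdot 155\right) = \frac{1}{-36} - \left(918 + 59520\right) = - \frac{1}{36} - 60438 = - \frac{2175769}{36}$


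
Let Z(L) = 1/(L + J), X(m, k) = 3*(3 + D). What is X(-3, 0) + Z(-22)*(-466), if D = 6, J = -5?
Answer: 1195/27 ≈ 44.259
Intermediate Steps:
X(m, k) = 27 (X(m, k) = 3*(3 + 6) = 3*9 = 27)
Z(L) = 1/(-5 + L) (Z(L) = 1/(L - 5) = 1/(-5 + L))
X(-3, 0) + Z(-22)*(-466) = 27 - 466/(-5 - 22) = 27 - 466/(-27) = 27 - 1/27*(-466) = 27 + 466/27 = 1195/27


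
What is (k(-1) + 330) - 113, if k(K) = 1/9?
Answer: 1954/9 ≈ 217.11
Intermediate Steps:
k(K) = ⅑
(k(-1) + 330) - 113 = (⅑ + 330) - 113 = 2971/9 - 113 = 1954/9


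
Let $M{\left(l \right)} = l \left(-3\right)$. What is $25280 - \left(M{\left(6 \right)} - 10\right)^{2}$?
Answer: $24496$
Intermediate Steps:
$M{\left(l \right)} = - 3 l$
$25280 - \left(M{\left(6 \right)} - 10\right)^{2} = 25280 - \left(\left(-3\right) 6 - 10\right)^{2} = 25280 - \left(-18 - 10\right)^{2} = 25280 - \left(-28\right)^{2} = 25280 - 784 = 24496$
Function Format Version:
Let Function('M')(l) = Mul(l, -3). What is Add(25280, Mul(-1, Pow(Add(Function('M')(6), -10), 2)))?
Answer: 24496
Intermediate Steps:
Function('M')(l) = Mul(-3, l)
Add(25280, Mul(-1, Pow(Add(Function('M')(6), -10), 2))) = Add(25280, Mul(-1, Pow(Add(Mul(-3, 6), -10), 2))) = Add(25280, Mul(-1, Pow(Add(-18, -10), 2))) = Add(25280, Mul(-1, Pow(-28, 2))) = Add(25280, Mul(-1, 784)) = Add(25280, -784) = 24496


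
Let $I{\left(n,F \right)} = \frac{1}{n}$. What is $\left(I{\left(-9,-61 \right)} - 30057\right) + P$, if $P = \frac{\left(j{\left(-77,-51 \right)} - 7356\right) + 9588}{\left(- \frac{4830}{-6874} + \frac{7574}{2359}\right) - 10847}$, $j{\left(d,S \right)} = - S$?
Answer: $- \frac{53928035635973}{1794173022} \approx -30057.0$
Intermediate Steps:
$P = - \frac{125920387}{598057674}$ ($P = \frac{\left(\left(-1\right) \left(-51\right) - 7356\right) + 9588}{\left(- \frac{4830}{-6874} + \frac{7574}{2359}\right) - 10847} = \frac{\left(51 - 7356\right) + 9588}{\left(\left(-4830\right) \left(- \frac{1}{6874}\right) + 7574 \cdot \frac{1}{2359}\right) - 10847} = \frac{-7305 + 9588}{\left(\frac{345}{491} + \frac{1082}{337}\right) - 10847} = \frac{2283}{\frac{647527}{165467} - 10847} = \frac{2283}{- \frac{1794173022}{165467}} = 2283 \left(- \frac{165467}{1794173022}\right) = - \frac{125920387}{598057674} \approx -0.21055$)
$\left(I{\left(-9,-61 \right)} - 30057\right) + P = \left(\frac{1}{-9} - 30057\right) - \frac{125920387}{598057674} = \left(- \frac{1}{9} - 30057\right) - \frac{125920387}{598057674} = - \frac{270514}{9} - \frac{125920387}{598057674} = - \frac{53928035635973}{1794173022}$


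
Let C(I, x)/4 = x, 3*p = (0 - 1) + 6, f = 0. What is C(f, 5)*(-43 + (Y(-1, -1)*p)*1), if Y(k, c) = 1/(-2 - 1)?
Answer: -7840/9 ≈ -871.11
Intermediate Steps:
p = 5/3 (p = ((0 - 1) + 6)/3 = (-1 + 6)/3 = (⅓)*5 = 5/3 ≈ 1.6667)
C(I, x) = 4*x
Y(k, c) = -⅓ (Y(k, c) = 1/(-3) = -⅓)
C(f, 5)*(-43 + (Y(-1, -1)*p)*1) = (4*5)*(-43 - ⅓*5/3*1) = 20*(-43 - 5/9*1) = 20*(-43 - 5/9) = 20*(-392/9) = -7840/9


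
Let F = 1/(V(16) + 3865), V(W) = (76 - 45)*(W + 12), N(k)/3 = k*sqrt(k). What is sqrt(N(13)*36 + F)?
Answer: sqrt(4733 + 31451409756*sqrt(13))/4733 ≈ 71.149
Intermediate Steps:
N(k) = 3*k**(3/2) (N(k) = 3*(k*sqrt(k)) = 3*k**(3/2))
V(W) = 372 + 31*W (V(W) = 31*(12 + W) = 372 + 31*W)
F = 1/4733 (F = 1/((372 + 31*16) + 3865) = 1/((372 + 496) + 3865) = 1/(868 + 3865) = 1/4733 ≈ 0.00021128)
sqrt(N(13)*36 + F) = sqrt((3*13**(3/2))*36 + 1/4733) = sqrt((3*(13*sqrt(13)))*36 + 1/4733) = sqrt((39*sqrt(13))*36 + 1/4733) = sqrt(1404*sqrt(13) + 1/4733) = sqrt(1/4733 + 1404*sqrt(13))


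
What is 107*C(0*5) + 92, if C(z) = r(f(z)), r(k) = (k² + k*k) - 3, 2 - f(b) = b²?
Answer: 627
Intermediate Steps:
f(b) = 2 - b²
r(k) = -3 + 2*k² (r(k) = (k² + k²) - 3 = 2*k² - 3 = -3 + 2*k²)
C(z) = -3 + 2*(2 - z²)²
107*C(0*5) + 92 = 107*(-3 + 2*(-2 + (0*5)²)²) + 92 = 107*(-3 + 2*(-2 + 0²)²) + 92 = 107*(-3 + 2*(-2 + 0)²) + 92 = 107*(-3 + 2*(-2)²) + 92 = 107*(-3 + 2*4) + 92 = 107*(-3 + 8) + 92 = 107*5 + 92 = 535 + 92 = 627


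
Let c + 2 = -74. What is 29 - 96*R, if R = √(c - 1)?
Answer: 29 - 96*I*√77 ≈ 29.0 - 842.4*I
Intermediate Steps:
c = -76 (c = -2 - 74 = -76)
R = I*√77 (R = √(-76 - 1) = √(-77) = I*√77 ≈ 8.775*I)
29 - 96*R = 29 - 96*I*√77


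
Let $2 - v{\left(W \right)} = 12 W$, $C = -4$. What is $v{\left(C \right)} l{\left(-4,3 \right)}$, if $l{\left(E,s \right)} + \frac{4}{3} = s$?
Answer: $\frac{250}{3} \approx 83.333$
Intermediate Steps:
$l{\left(E,s \right)} = - \frac{4}{3} + s$
$v{\left(W \right)} = 2 - 12 W$
$v{\left(C \right)} l{\left(-4,3 \right)} = \left(2 - -48\right) \left(- \frac{4}{3} + 3\right) = \left(2 + 48\right) \frac{5}{3} = 50 \cdot \frac{5}{3} = \frac{250}{3}$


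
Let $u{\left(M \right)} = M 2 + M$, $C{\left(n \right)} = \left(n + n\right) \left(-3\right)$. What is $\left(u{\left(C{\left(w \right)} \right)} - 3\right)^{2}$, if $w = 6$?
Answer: $12321$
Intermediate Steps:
$C{\left(n \right)} = - 6 n$ ($C{\left(n \right)} = 2 n \left(-3\right) = - 6 n$)
$u{\left(M \right)} = 3 M$ ($u{\left(M \right)} = 2 M + M = 3 M$)
$\left(u{\left(C{\left(w \right)} \right)} - 3\right)^{2} = \left(3 \left(\left(-6\right) 6\right) - 3\right)^{2} = \left(3 \left(-36\right) - 3\right)^{2} = \left(-108 - 3\right)^{2} = \left(-111\right)^{2} = 12321$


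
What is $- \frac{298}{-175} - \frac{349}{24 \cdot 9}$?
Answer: $\frac{3293}{37800} \approx 0.087116$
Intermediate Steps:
$- \frac{298}{-175} - \frac{349}{24 \cdot 9} = \left(-298\right) \left(- \frac{1}{175}\right) - \frac{349}{216} = \frac{298}{175} - \frac{349}{216} = \frac{3293}{37800}$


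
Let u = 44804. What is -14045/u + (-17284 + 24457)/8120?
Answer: 51833423/90952120 ≈ 0.56990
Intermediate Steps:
-14045/u + (-17284 + 24457)/8120 = -14045/44804 + (-17284 + 24457)/8120 = -14045*1/44804 + 7173*(1/8120) = -14045/44804 + 7173/8120 = 51833423/90952120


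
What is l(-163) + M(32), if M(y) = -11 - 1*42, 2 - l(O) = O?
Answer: 112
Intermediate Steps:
l(O) = 2 - O
M(y) = -53 (M(y) = -11 - 42 = -53)
l(-163) + M(32) = (2 - 1*(-163)) - 53 = (2 + 163) - 53 = 165 - 53 = 112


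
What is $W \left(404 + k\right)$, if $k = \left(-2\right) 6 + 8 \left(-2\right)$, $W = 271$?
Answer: $101896$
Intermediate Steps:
$k = -28$ ($k = -12 - 16 = -28$)
$W \left(404 + k\right) = 271 \left(404 - 28\right) = 271 \cdot 376 = 101896$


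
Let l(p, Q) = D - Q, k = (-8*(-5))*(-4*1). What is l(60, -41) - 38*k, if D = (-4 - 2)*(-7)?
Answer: 6163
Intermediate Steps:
k = -160 (k = 40*(-4) = -160)
D = 42 (D = -6*(-7) = 42)
l(p, Q) = 42 - Q
l(60, -41) - 38*k = (42 - 1*(-41)) - 38*(-160) = (42 + 41) - 1*(-6080) = 83 + 6080 = 6163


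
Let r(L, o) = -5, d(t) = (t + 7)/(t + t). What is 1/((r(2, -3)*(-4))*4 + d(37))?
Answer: 37/2982 ≈ 0.012408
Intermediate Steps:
d(t) = (7 + t)/(2*t) (d(t) = (7 + t)/((2*t)) = (7 + t)*(1/(2*t)) = (7 + t)/(2*t))
1/((r(2, -3)*(-4))*4 + d(37)) = 1/(-5*(-4)*4 + (½)*(7 + 37)/37) = 1/(20*4 + (½)*(1/37)*44) = 1/(80 + 22/37) = 1/(2982/37) = 37/2982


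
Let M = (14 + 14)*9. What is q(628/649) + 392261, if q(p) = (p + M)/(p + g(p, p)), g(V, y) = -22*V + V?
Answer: 307914624/785 ≈ 3.9225e+5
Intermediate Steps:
M = 252 (M = 28*9 = 252)
g(V, y) = -21*V
q(p) = -(252 + p)/(20*p) (q(p) = (p + 252)/(p - 21*p) = (252 + p)/((-20*p)) = (252 + p)*(-1/(20*p)) = -(252 + p)/(20*p))
q(628/649) + 392261 = (-252 - 628/649)/(20*((628/649))) + 392261 = (-252 - 628/649)/(20*((628*(1/649)))) + 392261 = (-252 - 1*628/649)/(20*(628/649)) + 392261 = (1/20)*(649/628)*(-252 - 628/649) + 392261 = (1/20)*(649/628)*(-164176/649) + 392261 = -10261/785 + 392261 = 307914624/785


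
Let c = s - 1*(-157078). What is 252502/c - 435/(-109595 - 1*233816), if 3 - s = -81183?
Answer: 43407804581/40911239252 ≈ 1.0610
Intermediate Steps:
s = 81186 (s = 3 - 1*(-81183) = 3 + 81183 = 81186)
c = 238264 (c = 81186 - 1*(-157078) = 81186 + 157078 = 238264)
252502/c - 435/(-109595 - 1*233816) = 252502/238264 - 435/(-109595 - 1*233816) = 252502*(1/238264) - 435/(-109595 - 233816) = 126251/119132 - 435/(-343411) = 126251/119132 - 435*(-1/343411) = 126251/119132 + 435/343411 = 43407804581/40911239252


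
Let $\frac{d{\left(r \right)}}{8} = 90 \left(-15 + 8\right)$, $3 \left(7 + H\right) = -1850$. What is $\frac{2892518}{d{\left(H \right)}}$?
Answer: $- \frac{1446259}{2520} \approx -573.91$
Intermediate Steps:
$H = - \frac{1871}{3}$ ($H = -7 + \frac{1}{3} \left(-1850\right) = -7 - \frac{1850}{3} = - \frac{1871}{3} \approx -623.67$)
$d{\left(r \right)} = -5040$ ($d{\left(r \right)} = 8 \cdot 90 \left(-15 + 8\right) = 8 \cdot 90 \left(-7\right) = 8 \left(-630\right) = -5040$)
$\frac{2892518}{d{\left(H \right)}} = \frac{2892518}{-5040} = 2892518 \left(- \frac{1}{5040}\right) = - \frac{1446259}{2520}$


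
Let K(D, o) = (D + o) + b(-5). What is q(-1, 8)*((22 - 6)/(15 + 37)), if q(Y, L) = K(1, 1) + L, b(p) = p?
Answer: 20/13 ≈ 1.5385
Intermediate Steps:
K(D, o) = -5 + D + o (K(D, o) = (D + o) - 5 = -5 + D + o)
q(Y, L) = -3 + L (q(Y, L) = (-5 + 1 + 1) + L = -3 + L)
q(-1, 8)*((22 - 6)/(15 + 37)) = (-3 + 8)*((22 - 6)/(15 + 37)) = 5*(16/52) = 5*(16*(1/52)) = 5*(4/13) = 20/13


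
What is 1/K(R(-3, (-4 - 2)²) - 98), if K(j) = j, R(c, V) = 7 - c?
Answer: -1/88 ≈ -0.011364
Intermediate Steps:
1/K(R(-3, (-4 - 2)²) - 98) = 1/((7 - 1*(-3)) - 98) = 1/((7 + 3) - 98) = 1/(10 - 98) = 1/(-88) = -1/88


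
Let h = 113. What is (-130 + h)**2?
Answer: 289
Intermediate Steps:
(-130 + h)**2 = (-130 + 113)**2 = (-17)**2 = 289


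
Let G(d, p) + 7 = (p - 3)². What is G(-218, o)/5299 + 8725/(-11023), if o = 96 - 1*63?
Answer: -36390236/58410877 ≈ -0.62300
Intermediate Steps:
o = 33 (o = 96 - 63 = 33)
G(d, p) = -7 + (-3 + p)² (G(d, p) = -7 + (p - 3)² = -7 + (-3 + p)²)
G(-218, o)/5299 + 8725/(-11023) = (-7 + (-3 + 33)²)/5299 + 8725/(-11023) = (-7 + 30²)*(1/5299) + 8725*(-1/11023) = (-7 + 900)*(1/5299) - 8725/11023 = 893*(1/5299) - 8725/11023 = 893/5299 - 8725/11023 = -36390236/58410877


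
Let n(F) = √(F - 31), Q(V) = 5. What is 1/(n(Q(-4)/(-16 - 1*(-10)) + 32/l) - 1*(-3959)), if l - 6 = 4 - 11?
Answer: 23754/94042469 - I*√2298/94042469 ≈ 0.00025259 - 5.0974e-7*I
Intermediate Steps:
l = -1 (l = 6 + (4 - 11) = 6 - 7 = -1)
n(F) = √(-31 + F)
1/(n(Q(-4)/(-16 - 1*(-10)) + 32/l) - 1*(-3959)) = 1/(√(-31 + (5/(-16 - 1*(-10)) + 32/(-1))) - 1*(-3959)) = 1/(√(-31 + (5/(-16 + 10) + 32*(-1))) + 3959) = 1/(√(-31 + (5/(-6) - 32)) + 3959) = 1/(√(-31 + (5*(-⅙) - 32)) + 3959) = 1/(√(-31 + (-⅚ - 32)) + 3959) = 1/(√(-31 - 197/6) + 3959) = 1/(√(-383/6) + 3959) = 1/(I*√2298/6 + 3959) = 1/(3959 + I*√2298/6)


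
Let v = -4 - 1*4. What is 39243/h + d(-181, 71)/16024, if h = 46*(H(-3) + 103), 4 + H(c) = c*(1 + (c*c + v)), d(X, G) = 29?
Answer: 104825649/11425112 ≈ 9.1750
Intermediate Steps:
v = -8 (v = -4 - 4 = -8)
H(c) = -4 + c*(-7 + c²) (H(c) = -4 + c*(1 + (c*c - 8)) = -4 + c*(1 + (c² - 8)) = -4 + c*(1 + (-8 + c²)) = -4 + c*(-7 + c²))
h = 4278 (h = 46*((-4 + (-3)³ - 7*(-3)) + 103) = 46*((-4 - 27 + 21) + 103) = 46*(-10 + 103) = 46*93 = 4278)
39243/h + d(-181, 71)/16024 = 39243/4278 + 29/16024 = 39243*(1/4278) + 29*(1/16024) = 13081/1426 + 29/16024 = 104825649/11425112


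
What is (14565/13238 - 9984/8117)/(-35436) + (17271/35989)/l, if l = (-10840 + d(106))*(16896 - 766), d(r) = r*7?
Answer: 756234160231752943/206670444429591823442520 ≈ 3.6591e-6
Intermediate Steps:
d(r) = 7*r
l = -162880740 (l = (-10840 + 7*106)*(16896 - 766) = (-10840 + 742)*16130 = -10098*16130 = -162880740)
(14565/13238 - 9984/8117)/(-35436) + (17271/35989)/l = (14565/13238 - 9984/8117)/(-35436) + (17271/35989)/(-162880740) = (14565*(1/13238) - 9984*1/8117)*(-1/35436) + (17271*(1/35989))*(-1/162880740) = (14565/13238 - 9984/8117)*(-1/35436) + (17271/35989)*(-1/162880740) = -13944087/107452846*(-1/35436) - 1919/651323883540 = 4648029/1269233016952 - 1919/651323883540 = 756234160231752943/206670444429591823442520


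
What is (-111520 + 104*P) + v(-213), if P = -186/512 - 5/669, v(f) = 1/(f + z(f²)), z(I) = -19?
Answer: -69259125685/620832 ≈ -1.1156e+5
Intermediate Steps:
v(f) = 1/(-19 + f) (v(f) = 1/(f - 19) = 1/(-19 + f))
P = -63497/171264 (P = -186*1/512 - 5*1/669 = -93/256 - 5/669 = -63497/171264 ≈ -0.37076)
(-111520 + 104*P) + v(-213) = (-111520 + 104*(-63497/171264)) + 1/(-19 - 213) = (-111520 - 825461/21408) + 1/(-232) = -2388245621/21408 - 1/232 = -69259125685/620832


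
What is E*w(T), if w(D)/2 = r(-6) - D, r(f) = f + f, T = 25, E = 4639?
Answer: -343286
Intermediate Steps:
r(f) = 2*f
w(D) = -24 - 2*D (w(D) = 2*(2*(-6) - D) = 2*(-12 - D) = -24 - 2*D)
E*w(T) = 4639*(-24 - 2*25) = 4639*(-24 - 50) = 4639*(-74) = -343286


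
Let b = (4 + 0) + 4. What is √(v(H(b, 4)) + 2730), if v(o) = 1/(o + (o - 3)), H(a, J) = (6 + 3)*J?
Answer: √12997599/69 ≈ 52.250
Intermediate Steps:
b = 8 (b = 4 + 4 = 8)
H(a, J) = 9*J
v(o) = 1/(-3 + 2*o) (v(o) = 1/(o + (-3 + o)) = 1/(-3 + 2*o))
√(v(H(b, 4)) + 2730) = √(1/(-3 + 2*(9*4)) + 2730) = √(1/(-3 + 2*36) + 2730) = √(1/(-3 + 72) + 2730) = √(1/69 + 2730) = √(188371/69) = √12997599/69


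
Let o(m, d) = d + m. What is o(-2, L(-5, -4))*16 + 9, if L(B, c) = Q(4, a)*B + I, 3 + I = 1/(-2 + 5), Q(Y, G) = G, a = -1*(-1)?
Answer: -437/3 ≈ -145.67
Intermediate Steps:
a = 1
I = -8/3 (I = -3 + 1/(-2 + 5) = -3 + 1/3 = -3 + ⅓ = -8/3 ≈ -2.6667)
L(B, c) = -8/3 + B (L(B, c) = 1*B - 8/3 = B - 8/3 = -8/3 + B)
o(-2, L(-5, -4))*16 + 9 = ((-8/3 - 5) - 2)*16 + 9 = (-23/3 - 2)*16 + 9 = -29/3*16 + 9 = -464/3 + 9 = -437/3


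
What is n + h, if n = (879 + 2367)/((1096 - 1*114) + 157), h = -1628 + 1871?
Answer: 280023/1139 ≈ 245.85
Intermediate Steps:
h = 243
n = 3246/1139 (n = 3246/((1096 - 114) + 157) = 3246/(982 + 157) = 3246/1139 ≈ 2.8499)
n + h = 3246/1139 + 243 = 280023/1139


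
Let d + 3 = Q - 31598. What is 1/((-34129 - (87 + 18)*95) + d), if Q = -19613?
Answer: -1/95318 ≈ -1.0491e-5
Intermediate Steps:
d = -51214 (d = -3 + (-19613 - 31598) = -3 - 51211 = -51214)
1/((-34129 - (87 + 18)*95) + d) = 1/((-34129 - (87 + 18)*95) - 51214) = 1/((-34129 - 105*95) - 51214) = 1/((-34129 - 1*9975) - 51214) = 1/((-34129 - 9975) - 51214) = 1/(-44104 - 51214) = 1/(-95318) = -1/95318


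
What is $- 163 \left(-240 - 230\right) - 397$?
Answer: $76213$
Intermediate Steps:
$- 163 \left(-240 - 230\right) - 397 = \left(-163\right) \left(-470\right) - 397 = 76610 - 397 = 76213$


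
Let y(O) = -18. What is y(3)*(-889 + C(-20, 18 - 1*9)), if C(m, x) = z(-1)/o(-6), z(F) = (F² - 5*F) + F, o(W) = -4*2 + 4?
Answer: 32049/2 ≈ 16025.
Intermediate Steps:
o(W) = -4 (o(W) = -8 + 4 = -4)
z(F) = F² - 4*F
C(m, x) = -5/4 (C(m, x) = -(-4 - 1)/(-4) = -1*(-5)*(-¼) = 5*(-¼) = -5/4)
y(3)*(-889 + C(-20, 18 - 1*9)) = -18*(-889 - 5/4) = -18*(-3561/4) = 32049/2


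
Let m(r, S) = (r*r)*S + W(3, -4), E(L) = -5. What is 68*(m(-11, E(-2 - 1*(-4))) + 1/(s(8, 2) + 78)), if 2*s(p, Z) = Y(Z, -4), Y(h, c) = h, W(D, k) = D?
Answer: -3233876/79 ≈ -40935.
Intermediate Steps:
s(p, Z) = Z/2
m(r, S) = 3 + S*r² (m(r, S) = (r*r)*S + 3 = r²*S + 3 = S*r² + 3 = 3 + S*r²)
68*(m(-11, E(-2 - 1*(-4))) + 1/(s(8, 2) + 78)) = 68*((3 - 5*(-11)²) + 1/((½)*2 + 78)) = 68*((3 - 5*121) + 1/(1 + 78)) = 68*((3 - 605) + 1/79) = 68*(-602 + 1/79) = 68*(-47557/79) = -3233876/79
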